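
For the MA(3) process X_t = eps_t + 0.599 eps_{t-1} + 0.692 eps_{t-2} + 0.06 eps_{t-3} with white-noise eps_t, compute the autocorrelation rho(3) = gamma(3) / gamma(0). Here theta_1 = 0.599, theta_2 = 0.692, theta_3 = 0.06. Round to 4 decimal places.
\rho(3) = 0.0326

For an MA(q) process with theta_0 = 1, the autocovariance is
  gamma(k) = sigma^2 * sum_{i=0..q-k} theta_i * theta_{i+k},
and rho(k) = gamma(k) / gamma(0). Sigma^2 cancels.
  numerator   = (1)*(0.06) = 0.06.
  denominator = (1)^2 + (0.599)^2 + (0.692)^2 + (0.06)^2 = 1.841265.
  rho(3) = 0.06 / 1.841265 = 0.0326.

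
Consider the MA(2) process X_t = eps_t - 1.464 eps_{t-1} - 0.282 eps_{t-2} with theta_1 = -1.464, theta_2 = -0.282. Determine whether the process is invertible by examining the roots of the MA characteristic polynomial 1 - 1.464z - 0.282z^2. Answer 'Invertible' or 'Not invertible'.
\text{Not invertible}

The MA(q) characteristic polynomial is P(z) = 1 - 1.464z - 0.282z^2.
Invertibility requires all roots to lie outside the unit circle, i.e. |z| > 1 for every root.
Set 1 + (-1.464) z + (-0.282) z^2 = 0, i.e. a z^2 + b z + c = 0 with a = -0.282, b = -1.464, c = 1.
Discriminant D = b^2 - 4ac = (-1.464)^2 - 4*(-0.282)*1 = 2.143296 - (-1.128) = 3.271296.
D >= 0, so the roots are real: z = (-b +/- sqrt(D)) / (2a) = (1.464 +/- 1.808672) / (-0.564).
  z_1 = (1.464 + 1.808672) / (-0.564) = -5.8026,   |z_1| = 5.8026.
  z_2 = (1.464 - 1.808672) / (-0.564) = 0.6111,   |z_2| = 0.6111.
Moduli of all roots: 5.8026, 0.6111.
All moduli strictly greater than 1? No.
Verdict: Not invertible.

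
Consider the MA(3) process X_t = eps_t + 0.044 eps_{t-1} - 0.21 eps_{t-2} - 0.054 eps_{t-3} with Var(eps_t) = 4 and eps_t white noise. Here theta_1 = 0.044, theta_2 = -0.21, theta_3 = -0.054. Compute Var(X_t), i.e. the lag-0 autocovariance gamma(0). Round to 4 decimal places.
\gamma(0) = 4.1958

For an MA(q) process X_t = eps_t + sum_i theta_i eps_{t-i} with
Var(eps_t) = sigma^2, the variance is
  gamma(0) = sigma^2 * (1 + sum_i theta_i^2).
  sum_i theta_i^2 = (0.044)^2 + (-0.21)^2 + (-0.054)^2 = 0.001936 + 0.0441 + 0.002916 = 0.048952.
  gamma(0) = 4 * (1 + 0.048952) = 4 * 1.048952 = 4.195808, which rounds to 4.1958.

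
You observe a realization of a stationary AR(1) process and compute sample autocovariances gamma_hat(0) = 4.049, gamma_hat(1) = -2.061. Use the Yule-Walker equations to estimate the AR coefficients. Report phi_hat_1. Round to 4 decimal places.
\hat\phi_{1} = -0.5090

The Yule-Walker equations for an AR(p) process read, in matrix form,
  Gamma_p phi = r_p,   with   (Gamma_p)_{ij} = gamma(|i - j|),
                       (r_p)_i = gamma(i),   i,j = 1..p.
Substitute the sample gammas (Toeplitz matrix and right-hand side of size 1):
  Gamma_p = [[4.049]]
  r_p     = [-2.061]
With p = 1 this is the single equation gamma(0) phi_1 = gamma(1):
  phi_hat_1 = gamma(1) / gamma(0) = -2.061 / 4.049 = -0.5090.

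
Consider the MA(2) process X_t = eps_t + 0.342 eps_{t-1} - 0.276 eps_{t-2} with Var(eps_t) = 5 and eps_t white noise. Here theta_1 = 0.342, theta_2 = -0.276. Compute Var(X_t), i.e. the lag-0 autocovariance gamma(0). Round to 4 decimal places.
\gamma(0) = 5.9657

For an MA(q) process X_t = eps_t + sum_i theta_i eps_{t-i} with
Var(eps_t) = sigma^2, the variance is
  gamma(0) = sigma^2 * (1 + sum_i theta_i^2).
  sum_i theta_i^2 = (0.342)^2 + (-0.276)^2 = 0.116964 + 0.076176 = 0.19314.
  gamma(0) = 5 * (1 + 0.19314) = 5 * 1.19314 = 5.9657.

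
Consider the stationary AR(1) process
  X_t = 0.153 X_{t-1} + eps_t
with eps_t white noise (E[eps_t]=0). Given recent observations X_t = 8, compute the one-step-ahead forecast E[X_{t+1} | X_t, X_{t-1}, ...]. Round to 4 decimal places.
E[X_{t+1} \mid \mathcal F_t] = 1.2240

For an AR(p) model X_t = c + sum_i phi_i X_{t-i} + eps_t, the
one-step-ahead conditional mean is
  E[X_{t+1} | X_t, ...] = c + sum_i phi_i X_{t+1-i}.
Substitute known values:
  E[X_{t+1} | ...] = (0.153) * (8)
                   = 1.2240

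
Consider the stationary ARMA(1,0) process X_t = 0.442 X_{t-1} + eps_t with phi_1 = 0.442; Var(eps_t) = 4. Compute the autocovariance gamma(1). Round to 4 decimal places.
\gamma(1) = 2.1973

Multiply the model equation by X_{t-k} and take expectations. With theta_0 = psi_0 = 1 and psi_j the MA(infinity) weights, this gives
  gamma(k) - sum_i phi_i gamma(k-i) = c_k,
  c_k = sigma^2 * sum_{j=k..q} theta_j psi_{j-k}   (c_k = 0 for k > q),
using gamma(-m) = gamma(m).
Pure AR (q = 0): c_0 = sigma^2 = 4, c_k = 0 for k >= 1.
Equations for k = 0 and k = 1 (AR order 1):
  gamma(0) = phi_1 gamma(1) + c_0
  gamma(1) = phi_1 gamma(0) + c_1
Substituting the second into the first: gamma(0) (1 - phi_1^2) = c_0 + phi_1 c_1, so
  gamma(0) = c_0 / (1 - phi_1^2) = 4 / (1 - (0.442)^2) = 4 / 0.804636 = 4.971192.
  gamma(1) = phi_1 gamma(0) = (0.442)(4.971192) = 2.197267.
Therefore gamma(1) = 2.1973 (to 4 decimal places).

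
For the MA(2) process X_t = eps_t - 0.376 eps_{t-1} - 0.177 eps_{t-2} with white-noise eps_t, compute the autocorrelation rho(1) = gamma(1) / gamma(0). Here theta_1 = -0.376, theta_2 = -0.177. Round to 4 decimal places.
\rho(1) = -0.2639

For an MA(q) process with theta_0 = 1, the autocovariance is
  gamma(k) = sigma^2 * sum_{i=0..q-k} theta_i * theta_{i+k},
and rho(k) = gamma(k) / gamma(0). Sigma^2 cancels.
  numerator   = (1)*(-0.376) + (-0.376)*(-0.177) = -0.309448.
  denominator = (1)^2 + (-0.376)^2 + (-0.177)^2 = 1.172705.
  rho(1) = -0.309448 / 1.172705 = -0.2639.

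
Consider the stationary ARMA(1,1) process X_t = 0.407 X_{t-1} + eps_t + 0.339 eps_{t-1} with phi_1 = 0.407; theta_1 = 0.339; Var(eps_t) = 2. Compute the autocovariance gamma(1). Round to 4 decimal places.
\gamma(1) = 2.0349

Multiply the model equation by X_{t-k} and take expectations. With theta_0 = psi_0 = 1 and psi_j the MA(infinity) weights, this gives
  gamma(k) - sum_i phi_i gamma(k-i) = c_k,
  c_k = sigma^2 * sum_{j=k..q} theta_j psi_{j-k}   (c_k = 0 for k > q),
using gamma(-m) = gamma(m).
psi-weights needed (psi_j = theta_j + sum_i phi_i psi_{j-i}):
  psi_1 = theta_1 + phi_1 = 0.339 + (0.407) = 0.746
Right-hand sides:
  c_0 = sigma^2 (1 + theta_1 psi_1) = 2 * (1 + (0.339)(0.746)) = 2 * 1.252894 = 2.505788
  c_1 = sigma^2 theta_1 = 2 * (0.339) = 0.678
  c_2 = 0
Equations for k = 0 and k = 1 (AR order 1):
  gamma(0) = phi_1 gamma(1) + c_0
  gamma(1) = phi_1 gamma(0) + c_1
Substituting the second into the first: gamma(0) (1 - phi_1^2) = c_0 + phi_1 c_1, so
  gamma(0) = (c_0 + phi_1 c_1) / (1 - phi_1^2) = (2.505788 + (0.407)(0.678)) / (1 - (0.407)^2) = 2.781734 / 0.834351 = 3.334009.
  gamma(1) = phi_1 gamma(0) + c_1 = (0.407)(3.334009) + (0.678) = 2.034942.
Therefore gamma(1) = 2.0349 (to 4 decimal places).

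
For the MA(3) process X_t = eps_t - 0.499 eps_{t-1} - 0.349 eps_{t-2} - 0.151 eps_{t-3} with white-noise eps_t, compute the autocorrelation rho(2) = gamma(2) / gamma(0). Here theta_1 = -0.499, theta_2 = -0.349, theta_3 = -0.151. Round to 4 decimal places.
\rho(2) = -0.1964

For an MA(q) process with theta_0 = 1, the autocovariance is
  gamma(k) = sigma^2 * sum_{i=0..q-k} theta_i * theta_{i+k},
and rho(k) = gamma(k) / gamma(0). Sigma^2 cancels.
  numerator   = (1)*(-0.349) + (-0.499)*(-0.151) = -0.273651.
  denominator = (1)^2 + (-0.499)^2 + (-0.349)^2 + (-0.151)^2 = 1.393603.
  rho(2) = -0.273651 / 1.393603 = -0.1964.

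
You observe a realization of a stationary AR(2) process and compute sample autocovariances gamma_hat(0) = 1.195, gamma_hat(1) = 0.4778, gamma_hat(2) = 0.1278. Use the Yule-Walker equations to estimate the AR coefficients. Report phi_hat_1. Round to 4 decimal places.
\hat\phi_{1} = 0.4250

The Yule-Walker equations for an AR(p) process read, in matrix form,
  Gamma_p phi = r_p,   with   (Gamma_p)_{ij} = gamma(|i - j|),
                       (r_p)_i = gamma(i),   i,j = 1..p.
Substitute the sample gammas (Toeplitz matrix and right-hand side of size 2):
  Gamma_p = [[1.195, 0.4778], [0.4778, 1.195]]
  r_p     = [0.4778, 0.1278]
Written out:
  1.195 phi_1 + 0.4778 phi_2 = 0.4778
  0.4778 phi_1 + 1.195 phi_2 = 0.1278
Solve by Cramer's rule:
  det = gamma(0)^2 - gamma(1)^2 = (1.195)^2 - (0.4778)^2 = 1.428025 - 0.22829284 = 1.19973216
  phi_hat_1 = [gamma(1) gamma(0) - gamma(1) gamma(2)] / det = [(0.4778)(1.195) - (0.4778)(0.1278)] / 1.19973216 = 0.50990816 / 1.19973216 = 0.425
  phi_hat_2 = [gamma(0) gamma(2) - gamma(1)^2] / det = [(1.195)(0.1278) - (0.4778)^2] / 1.19973216 = -0.07557184 / 1.19973216 = -0.063
So phi_hat = [0.4250, -0.0630].
Therefore phi_hat_1 = 0.4250.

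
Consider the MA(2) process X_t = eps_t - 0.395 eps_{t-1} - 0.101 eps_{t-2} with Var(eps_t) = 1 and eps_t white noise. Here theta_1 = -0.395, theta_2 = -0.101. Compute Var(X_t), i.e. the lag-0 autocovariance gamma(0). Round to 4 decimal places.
\gamma(0) = 1.1662

For an MA(q) process X_t = eps_t + sum_i theta_i eps_{t-i} with
Var(eps_t) = sigma^2, the variance is
  gamma(0) = sigma^2 * (1 + sum_i theta_i^2).
  sum_i theta_i^2 = (-0.395)^2 + (-0.101)^2 = 0.156025 + 0.010201 = 0.166226.
  gamma(0) = 1 * (1 + 0.166226) = 1 * 1.166226 = 1.166226, which rounds to 1.1662.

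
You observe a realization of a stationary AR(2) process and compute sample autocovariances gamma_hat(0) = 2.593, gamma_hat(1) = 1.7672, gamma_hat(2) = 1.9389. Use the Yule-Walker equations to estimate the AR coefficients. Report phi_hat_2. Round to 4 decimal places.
\hat\phi_{2} = 0.5290

The Yule-Walker equations for an AR(p) process read, in matrix form,
  Gamma_p phi = r_p,   with   (Gamma_p)_{ij} = gamma(|i - j|),
                       (r_p)_i = gamma(i),   i,j = 1..p.
Substitute the sample gammas (Toeplitz matrix and right-hand side of size 2):
  Gamma_p = [[2.593, 1.7672], [1.7672, 2.593]]
  r_p     = [1.7672, 1.9389]
Written out:
  2.593 phi_1 + 1.7672 phi_2 = 1.7672
  1.7672 phi_1 + 2.593 phi_2 = 1.9389
Solve by Cramer's rule:
  det = gamma(0)^2 - gamma(1)^2 = (2.593)^2 - (1.7672)^2 = 6.723649 - 3.12299584 = 3.60065316
  phi_hat_1 = [gamma(1) gamma(0) - gamma(1) gamma(2)] / det = [(1.7672)(2.593) - (1.7672)(1.9389)] / 3.60065316 = 1.15592552 / 3.60065316 = 0.321
  phi_hat_2 = [gamma(0) gamma(2) - gamma(1)^2] / det = [(2.593)(1.9389) - (1.7672)^2] / 3.60065316 = 1.90457186 / 3.60065316 = 0.529
So phi_hat = [0.3210, 0.5290].
Therefore phi_hat_2 = 0.5290.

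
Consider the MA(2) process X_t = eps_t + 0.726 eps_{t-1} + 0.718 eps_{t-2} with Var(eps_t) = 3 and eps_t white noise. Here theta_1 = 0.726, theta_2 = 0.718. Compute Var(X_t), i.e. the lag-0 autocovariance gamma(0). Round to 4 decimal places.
\gamma(0) = 6.1278

For an MA(q) process X_t = eps_t + sum_i theta_i eps_{t-i} with
Var(eps_t) = sigma^2, the variance is
  gamma(0) = sigma^2 * (1 + sum_i theta_i^2).
  sum_i theta_i^2 = (0.726)^2 + (0.718)^2 = 0.527076 + 0.515524 = 1.0426.
  gamma(0) = 3 * (1 + 1.0426) = 3 * 2.0426 = 6.1278.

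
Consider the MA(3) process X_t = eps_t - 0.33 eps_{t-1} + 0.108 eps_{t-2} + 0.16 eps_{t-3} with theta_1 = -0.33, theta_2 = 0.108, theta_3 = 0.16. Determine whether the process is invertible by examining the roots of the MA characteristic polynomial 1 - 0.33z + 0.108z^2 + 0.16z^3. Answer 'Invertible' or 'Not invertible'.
\text{Invertible}

The MA(q) characteristic polynomial is P(z) = 1 - 0.33z + 0.108z^2 + 0.16z^3.
Invertibility requires all roots to lie outside the unit circle, i.e. |z| > 1 for every root.
Degree 3: look for a simple real root z0 first, then factor out (1 - z/z0) and solve the remaining quadratic.
Testing z0 = -2.5: P(-2.5) = 1 + (-0.33)(-2.5) + (0.108)(-2.5)^2 + (0.16)(-2.5)^3
  = 1 + (0.825) + (0.675) + (-2.5) = 0.  So z_0 = -2.5 is a root, |z_0| = 2.5.
Divide out the factor (1 + 0.4 z) = (1 - z/z0) (since 1/z0 = -0.4):
  P(z) = (1 + 0.4 z)(1 + (-0.73) z + (0.4) z^2)
  [check: z-coef -0.73 - (-0.4) = -0.33; z^2-coef 0.4 - (-0.4)(-0.73) = 0.108; z^3-coef -(-0.4)(0.4) = 0.16.]
Remaining roots from the quadratic factor 1 + (-0.73) z + (0.4) z^2:
  Set 1 + (-0.73) z + (0.4) z^2 = 0, i.e. a z^2 + b z + c = 0 with a = 0.4, b = -0.73, c = 1.
  Discriminant D = b^2 - 4ac = (-0.73)^2 - 4*(0.4)*1 = 0.5329 - (1.6) = -1.0671.
  D < 0, so the roots are the complex-conjugate pair z = (-b +/- i sqrt(-D)) / (2a) = 0.9125 +/- 1.2913i.
  For a conjugate pair |z|^2 = z * conj(z) = (product of roots) = c/a = 1/(0.4) = 2.5, so |z| = sqrt(2.5) = 1.5811 for both roots.
Moduli of all roots: 2.5000, 1.5811, 1.5811.
All moduli strictly greater than 1? Yes.
Verdict: Invertible.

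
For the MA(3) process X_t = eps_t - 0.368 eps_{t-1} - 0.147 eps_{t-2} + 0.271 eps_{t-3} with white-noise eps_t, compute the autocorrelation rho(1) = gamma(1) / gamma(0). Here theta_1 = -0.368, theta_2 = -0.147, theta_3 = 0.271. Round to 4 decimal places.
\rho(1) = -0.2875

For an MA(q) process with theta_0 = 1, the autocovariance is
  gamma(k) = sigma^2 * sum_{i=0..q-k} theta_i * theta_{i+k},
and rho(k) = gamma(k) / gamma(0). Sigma^2 cancels.
  numerator   = (1)*(-0.368) + (-0.368)*(-0.147) + (-0.147)*(0.271) = -0.353741.
  denominator = (1)^2 + (-0.368)^2 + (-0.147)^2 + (0.271)^2 = 1.230474.
  rho(1) = -0.353741 / 1.230474 = -0.2875.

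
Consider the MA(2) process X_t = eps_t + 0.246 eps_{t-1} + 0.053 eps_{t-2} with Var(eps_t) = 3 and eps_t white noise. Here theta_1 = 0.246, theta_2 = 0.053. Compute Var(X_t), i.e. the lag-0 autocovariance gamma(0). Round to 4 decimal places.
\gamma(0) = 3.1900

For an MA(q) process X_t = eps_t + sum_i theta_i eps_{t-i} with
Var(eps_t) = sigma^2, the variance is
  gamma(0) = sigma^2 * (1 + sum_i theta_i^2).
  sum_i theta_i^2 = (0.246)^2 + (0.053)^2 = 0.060516 + 0.002809 = 0.063325.
  gamma(0) = 3 * (1 + 0.063325) = 3 * 1.063325 = 3.189975, which rounds to 3.1900.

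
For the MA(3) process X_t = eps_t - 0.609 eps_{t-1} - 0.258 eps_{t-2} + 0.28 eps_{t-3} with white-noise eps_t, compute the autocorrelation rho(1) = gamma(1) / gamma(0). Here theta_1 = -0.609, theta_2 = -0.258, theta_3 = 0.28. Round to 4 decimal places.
\rho(1) = -0.3458

For an MA(q) process with theta_0 = 1, the autocovariance is
  gamma(k) = sigma^2 * sum_{i=0..q-k} theta_i * theta_{i+k},
and rho(k) = gamma(k) / gamma(0). Sigma^2 cancels.
  numerator   = (1)*(-0.609) + (-0.609)*(-0.258) + (-0.258)*(0.28) = -0.524118.
  denominator = (1)^2 + (-0.609)^2 + (-0.258)^2 + (0.28)^2 = 1.515845.
  rho(1) = -0.524118 / 1.515845 = -0.3458.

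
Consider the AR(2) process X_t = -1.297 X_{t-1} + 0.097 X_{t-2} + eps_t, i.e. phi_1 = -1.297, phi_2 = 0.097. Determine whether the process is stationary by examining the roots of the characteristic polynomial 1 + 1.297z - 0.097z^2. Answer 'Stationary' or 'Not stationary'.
\text{Not stationary}

The AR(p) characteristic polynomial is P(z) = 1 + 1.297z - 0.097z^2.
Stationarity requires all roots to lie outside the unit circle, i.e. |z| > 1 for every root.
Set 1 + (1.297) z + (-0.097) z^2 = 0, i.e. a z^2 + b z + c = 0 with a = -0.097, b = 1.297, c = 1.
Discriminant D = b^2 - 4ac = (1.297)^2 - 4*(-0.097)*1 = 1.682209 - (-0.388) = 2.070209.
D >= 0, so the roots are real: z = (-b +/- sqrt(D)) / (2a) = (-1.297 +/- 1.438822) / (-0.194).
  z_1 = (-1.297 + 1.438822) / (-0.194) = -0.731,   |z_1| = 0.731.
  z_2 = (-1.297 - 1.438822) / (-0.194) = 14.1022,   |z_2| = 14.1022.
Moduli of all roots: 0.7310, 14.1022.
All moduli strictly greater than 1? No.
Verdict: Not stationary.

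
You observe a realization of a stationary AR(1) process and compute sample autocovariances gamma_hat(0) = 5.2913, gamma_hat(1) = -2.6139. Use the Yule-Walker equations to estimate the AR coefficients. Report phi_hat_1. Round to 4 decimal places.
\hat\phi_{1} = -0.4940

The Yule-Walker equations for an AR(p) process read, in matrix form,
  Gamma_p phi = r_p,   with   (Gamma_p)_{ij} = gamma(|i - j|),
                       (r_p)_i = gamma(i),   i,j = 1..p.
Substitute the sample gammas (Toeplitz matrix and right-hand side of size 1):
  Gamma_p = [[5.2913]]
  r_p     = [-2.6139]
With p = 1 this is the single equation gamma(0) phi_1 = gamma(1):
  phi_hat_1 = gamma(1) / gamma(0) = -2.6139 / 5.2913 = -0.4940.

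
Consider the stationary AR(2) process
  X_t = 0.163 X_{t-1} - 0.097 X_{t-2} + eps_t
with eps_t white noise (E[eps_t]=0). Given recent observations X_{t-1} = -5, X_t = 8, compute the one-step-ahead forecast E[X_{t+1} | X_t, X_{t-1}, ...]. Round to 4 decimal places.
E[X_{t+1} \mid \mathcal F_t] = 1.7890

For an AR(p) model X_t = c + sum_i phi_i X_{t-i} + eps_t, the
one-step-ahead conditional mean is
  E[X_{t+1} | X_t, ...] = c + sum_i phi_i X_{t+1-i}.
Substitute known values:
  E[X_{t+1} | ...] = (0.163) * (8) + (-0.097) * (-5)
                   = 1.7890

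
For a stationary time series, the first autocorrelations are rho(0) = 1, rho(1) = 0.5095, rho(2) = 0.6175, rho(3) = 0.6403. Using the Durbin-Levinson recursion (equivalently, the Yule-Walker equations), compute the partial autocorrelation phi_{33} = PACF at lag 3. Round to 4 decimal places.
\phi_{33} = 0.4080

The PACF at lag k is phi_{kk}, the last component of the solution
to the Yule-Walker system G_k phi = r_k where
  (G_k)_{ij} = rho(|i - j|), (r_k)_i = rho(i), i,j = 1..k.
Equivalently, Durbin-Levinson gives phi_{kk} iteratively:
  phi_{11} = rho(1)
  phi_{kk} = [rho(k) - sum_{j=1..k-1} phi_{k-1,j} rho(k-j)]
            / [1 - sum_{j=1..k-1} phi_{k-1,j} rho(j)],
  phi_{k,j} = phi_{k-1,j} - phi_{kk} phi_{k-1,k-j},  j = 1..k-1.
Step k = 1:
  phi_11 = rho(1) = 0.5095.
Step k = 2:
  phi_22 = [rho(2) - phi_11 rho(1)] / [1 - phi_11 rho(1)] = [0.6175 - (0.5095)(0.5095)] / [1 - (0.5095)(0.5095)]
         = 0.35790975 / 0.74040975 = 0.483394.
  Update: phi_21 = phi_11 - phi_22 phi_11 = 0.5095 - (0.483394)(0.5095) = 0.263211.
Step k = 3:
  phi_33 = [rho(3) - phi_21 rho(2) - phi_22 rho(1)] / [1 - phi_21 rho(1) - phi_22 rho(2)]
    numerator   = 0.6403 - (0.263211)(0.6175) - (0.483394)(0.5095) = 0.23147808
    denominator = 1 - (0.263211)(0.5095) - (0.483394)(0.6175) = 0.56739827
  phi_33 = 0.23147808 / 0.56739827 = 0.408.
Therefore phi_{33} = 0.4080.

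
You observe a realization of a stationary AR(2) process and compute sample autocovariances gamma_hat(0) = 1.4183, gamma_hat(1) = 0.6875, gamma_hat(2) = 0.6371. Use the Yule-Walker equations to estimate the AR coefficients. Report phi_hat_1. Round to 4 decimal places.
\hat\phi_{1} = 0.3490

The Yule-Walker equations for an AR(p) process read, in matrix form,
  Gamma_p phi = r_p,   with   (Gamma_p)_{ij} = gamma(|i - j|),
                       (r_p)_i = gamma(i),   i,j = 1..p.
Substitute the sample gammas (Toeplitz matrix and right-hand side of size 2):
  Gamma_p = [[1.4183, 0.6875], [0.6875, 1.4183]]
  r_p     = [0.6875, 0.6371]
Written out:
  1.4183 phi_1 + 0.6875 phi_2 = 0.6875
  0.6875 phi_1 + 1.4183 phi_2 = 0.6371
Solve by Cramer's rule:
  det = gamma(0)^2 - gamma(1)^2 = (1.4183)^2 - (0.6875)^2 = 2.01157489 - 0.47265625 = 1.53891864
  phi_hat_1 = [gamma(1) gamma(0) - gamma(1) gamma(2)] / det = [(0.6875)(1.4183) - (0.6875)(0.6371)] / 1.53891864 = 0.537075 / 1.53891864 = 0.349
  phi_hat_2 = [gamma(0) gamma(2) - gamma(1)^2] / det = [(1.4183)(0.6371) - (0.6875)^2] / 1.53891864 = 0.43094268 / 1.53891864 = 0.28
So phi_hat = [0.3490, 0.2800].
Therefore phi_hat_1 = 0.3490.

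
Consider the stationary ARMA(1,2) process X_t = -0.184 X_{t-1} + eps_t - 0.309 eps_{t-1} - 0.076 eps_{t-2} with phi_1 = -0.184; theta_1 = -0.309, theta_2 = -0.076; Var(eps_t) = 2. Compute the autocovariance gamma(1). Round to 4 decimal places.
\gamma(1) = -1.0006

Multiply the model equation by X_{t-k} and take expectations. With theta_0 = psi_0 = 1 and psi_j the MA(infinity) weights, this gives
  gamma(k) - sum_i phi_i gamma(k-i) = c_k,
  c_k = sigma^2 * sum_{j=k..q} theta_j psi_{j-k}   (c_k = 0 for k > q),
using gamma(-m) = gamma(m).
psi-weights needed (psi_j = theta_j + sum_i phi_i psi_{j-i}):
  psi_1 = theta_1 + phi_1 = -0.309 + (-0.184) = -0.493
  psi_2 = theta_2 + phi_1 psi_1 = -0.076 + (-0.184)(-0.493) = 0.014712
Right-hand sides:
  c_0 = sigma^2 (1 + theta_1 psi_1 + theta_2 psi_2) = 2 * (1 + (-0.309)(-0.493) + (-0.076)(0.014712)) = 2 * 1.151219 = 2.302438
  c_1 = sigma^2 (theta_1 + theta_2 psi_1) = 2 * (-0.309 + (-0.076)(-0.493)) = -0.543064
  c_2 = sigma^2 theta_2 = 2 * (-0.076) = -0.152
Equations for k = 0 and k = 1 (AR order 1):
  gamma(0) = phi_1 gamma(1) + c_0
  gamma(1) = phi_1 gamma(0) + c_1
Substituting the second into the first: gamma(0) (1 - phi_1^2) = c_0 + phi_1 c_1, so
  gamma(0) = (c_0 + phi_1 c_1) / (1 - phi_1^2) = (2.302438 + (-0.184)(-0.543064)) / (1 - (-0.184)^2) = 2.402362 / 0.966144 = 2.486546.
  gamma(1) = phi_1 gamma(0) + c_1 = (-0.184)(2.486546) + (-0.543064) = -1.000588.
Therefore gamma(1) = -1.0006 (to 4 decimal places).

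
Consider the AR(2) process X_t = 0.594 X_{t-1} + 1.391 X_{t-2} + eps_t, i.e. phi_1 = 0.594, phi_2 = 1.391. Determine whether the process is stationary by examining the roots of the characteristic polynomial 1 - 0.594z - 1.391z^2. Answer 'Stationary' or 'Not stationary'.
\text{Not stationary}

The AR(p) characteristic polynomial is P(z) = 1 - 0.594z - 1.391z^2.
Stationarity requires all roots to lie outside the unit circle, i.e. |z| > 1 for every root.
Set 1 + (-0.594) z + (-1.391) z^2 = 0, i.e. a z^2 + b z + c = 0 with a = -1.391, b = -0.594, c = 1.
Discriminant D = b^2 - 4ac = (-0.594)^2 - 4*(-1.391)*1 = 0.352836 - (-5.564) = 5.916836.
D >= 0, so the roots are real: z = (-b +/- sqrt(D)) / (2a) = (0.594 +/- 2.432455) / (-2.782).
  z_1 = (0.594 + 2.432455) / (-2.782) = -1.0879,   |z_1| = 1.0879.
  z_2 = (0.594 - 2.432455) / (-2.782) = 0.6608,   |z_2| = 0.6608.
Moduli of all roots: 1.0879, 0.6608.
All moduli strictly greater than 1? No.
Verdict: Not stationary.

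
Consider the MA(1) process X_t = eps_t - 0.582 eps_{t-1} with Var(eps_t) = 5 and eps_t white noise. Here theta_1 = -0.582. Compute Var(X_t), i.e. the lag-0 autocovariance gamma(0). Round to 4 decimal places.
\gamma(0) = 6.6936

For an MA(q) process X_t = eps_t + sum_i theta_i eps_{t-i} with
Var(eps_t) = sigma^2, the variance is
  gamma(0) = sigma^2 * (1 + sum_i theta_i^2).
  sum_i theta_i^2 = (-0.582)^2 = 0.338724.
  gamma(0) = 5 * (1 + 0.338724) = 5 * 1.338724 = 6.69362, which rounds to 6.6936.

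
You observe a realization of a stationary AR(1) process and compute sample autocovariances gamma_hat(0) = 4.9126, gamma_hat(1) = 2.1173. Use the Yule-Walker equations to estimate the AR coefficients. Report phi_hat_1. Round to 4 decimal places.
\hat\phi_{1} = 0.4310

The Yule-Walker equations for an AR(p) process read, in matrix form,
  Gamma_p phi = r_p,   with   (Gamma_p)_{ij} = gamma(|i - j|),
                       (r_p)_i = gamma(i),   i,j = 1..p.
Substitute the sample gammas (Toeplitz matrix and right-hand side of size 1):
  Gamma_p = [[4.9126]]
  r_p     = [2.1173]
With p = 1 this is the single equation gamma(0) phi_1 = gamma(1):
  phi_hat_1 = gamma(1) / gamma(0) = 2.1173 / 4.9126 = 0.4310.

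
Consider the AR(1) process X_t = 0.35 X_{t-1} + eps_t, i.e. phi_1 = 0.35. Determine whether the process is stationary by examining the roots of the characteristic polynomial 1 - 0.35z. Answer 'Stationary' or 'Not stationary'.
\text{Stationary}

The AR(p) characteristic polynomial is P(z) = 1 - 0.35z.
Stationarity requires all roots to lie outside the unit circle, i.e. |z| > 1 for every root.
This is linear in z: 1 + (-0.35) z = 0  =>  z = -1/(-0.35) = 2.857143,  |z| = 2.857143.
Moduli of all roots: 2.8571.
All moduli strictly greater than 1? Yes.
Verdict: Stationary.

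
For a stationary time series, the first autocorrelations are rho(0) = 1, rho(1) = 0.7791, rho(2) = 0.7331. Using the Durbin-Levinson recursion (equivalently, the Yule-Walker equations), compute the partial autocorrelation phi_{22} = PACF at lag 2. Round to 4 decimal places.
\phi_{22} = 0.3209

The PACF at lag k is phi_{kk}, the last component of the solution
to the Yule-Walker system G_k phi = r_k where
  (G_k)_{ij} = rho(|i - j|), (r_k)_i = rho(i), i,j = 1..k.
Equivalently, Durbin-Levinson gives phi_{kk} iteratively:
  phi_{11} = rho(1)
  phi_{kk} = [rho(k) - sum_{j=1..k-1} phi_{k-1,j} rho(k-j)]
            / [1 - sum_{j=1..k-1} phi_{k-1,j} rho(j)],
  phi_{k,j} = phi_{k-1,j} - phi_{kk} phi_{k-1,k-j},  j = 1..k-1.
Step k = 1:
  phi_11 = rho(1) = 0.7791.
Step k = 2:
  phi_22 = [rho(2) - phi_11 rho(1)] / [1 - phi_11 rho(1)] = [0.7331 - (0.7791)(0.7791)] / [1 - (0.7791)(0.7791)]
         = 0.12610319 / 0.39300319 = 0.3209.
Therefore phi_{22} = 0.3209.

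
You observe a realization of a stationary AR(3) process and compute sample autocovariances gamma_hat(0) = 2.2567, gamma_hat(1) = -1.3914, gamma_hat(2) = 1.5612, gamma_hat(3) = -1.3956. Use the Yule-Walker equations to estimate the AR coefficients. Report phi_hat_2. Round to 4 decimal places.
\hat\phi_{2} = 0.4390

The Yule-Walker equations for an AR(p) process read, in matrix form,
  Gamma_p phi = r_p,   with   (Gamma_p)_{ij} = gamma(|i - j|),
                       (r_p)_i = gamma(i),   i,j = 1..p.
Substitute the sample gammas (Toeplitz matrix and right-hand side of size 3):
  Gamma_p = [[2.2567, -1.3914, 1.5612], [-1.3914, 2.2567, -1.3914], [1.5612, -1.3914, 2.2567]]
  r_p     = [-1.3914, 1.5612, -1.3956]
Written out (R1..R3):
  (R1) 2.2567 phi_1 - 1.3914 phi_2 + 1.5612 phi_3 = -1.3914
  (R2) -1.3914 phi_1 + 2.2567 phi_2 - 1.3914 phi_3 = 1.5612
  (R3) 1.5612 phi_1 - 1.3914 phi_2 + 2.2567 phi_3 = -1.3956
Gaussian elimination:
  R2 <- R2 - (-1.3914/2.2567) R1 = R2 - (-0.616564) R1:  1.398813 phi_2 - 0.42882 phi_3 = 0.703313
  R3 <- R3 - (1.5612/2.2567) R1 = R3 - (0.691807) R1:  -0.42882 phi_2 + 1.176652 phi_3 = -0.43302
  R3 <- R3 - (-0.42882/1.398813) R2 = R3 - (-0.30656) R2:  1.045192 phi_3 = -0.217413
Back-substitution:
  phi_hat_3 = -0.217413 / 1.045192 = -0.208012
  phi_hat_2 = (0.703313 - (-0.42882)(-0.208012)) / 1.398813 = 0.439024
  phi_hat_1 = (-1.3914 - (-1.3914)(0.439024) - (1.5612)(-0.208012)) / 2.2567 = -0.201973
So phi_hat = [-0.2020, 0.4390, -0.2080].
Therefore phi_hat_2 = 0.4390.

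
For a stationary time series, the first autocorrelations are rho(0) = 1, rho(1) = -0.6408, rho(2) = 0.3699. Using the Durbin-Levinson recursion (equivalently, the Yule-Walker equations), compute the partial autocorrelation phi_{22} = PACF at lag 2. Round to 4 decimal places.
\phi_{22} = -0.0691

The PACF at lag k is phi_{kk}, the last component of the solution
to the Yule-Walker system G_k phi = r_k where
  (G_k)_{ij} = rho(|i - j|), (r_k)_i = rho(i), i,j = 1..k.
Equivalently, Durbin-Levinson gives phi_{kk} iteratively:
  phi_{11} = rho(1)
  phi_{kk} = [rho(k) - sum_{j=1..k-1} phi_{k-1,j} rho(k-j)]
            / [1 - sum_{j=1..k-1} phi_{k-1,j} rho(j)],
  phi_{k,j} = phi_{k-1,j} - phi_{kk} phi_{k-1,k-j},  j = 1..k-1.
Step k = 1:
  phi_11 = rho(1) = -0.6408.
Step k = 2:
  phi_22 = [rho(2) - phi_11 rho(1)] / [1 - phi_11 rho(1)] = [0.3699 - (-0.6408)(-0.6408)] / [1 - (-0.6408)(-0.6408)]
         = -0.04072464 / 0.58937536 = -0.0691.
Therefore phi_{22} = -0.0691.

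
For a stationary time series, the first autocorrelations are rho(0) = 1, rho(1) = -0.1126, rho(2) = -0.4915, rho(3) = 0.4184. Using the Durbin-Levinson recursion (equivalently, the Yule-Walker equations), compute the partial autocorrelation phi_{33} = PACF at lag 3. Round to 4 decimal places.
\phi_{33} = 0.3799

The PACF at lag k is phi_{kk}, the last component of the solution
to the Yule-Walker system G_k phi = r_k where
  (G_k)_{ij} = rho(|i - j|), (r_k)_i = rho(i), i,j = 1..k.
Equivalently, Durbin-Levinson gives phi_{kk} iteratively:
  phi_{11} = rho(1)
  phi_{kk} = [rho(k) - sum_{j=1..k-1} phi_{k-1,j} rho(k-j)]
            / [1 - sum_{j=1..k-1} phi_{k-1,j} rho(j)],
  phi_{k,j} = phi_{k-1,j} - phi_{kk} phi_{k-1,k-j},  j = 1..k-1.
Step k = 1:
  phi_11 = rho(1) = -0.1126.
Step k = 2:
  phi_22 = [rho(2) - phi_11 rho(1)] / [1 - phi_11 rho(1)] = [-0.4915 - (-0.1126)(-0.1126)] / [1 - (-0.1126)(-0.1126)]
         = -0.50417876 / 0.98732124 = -0.510653.
  Update: phi_21 = phi_11 - phi_22 phi_11 = -0.1126 - (-0.510653)(-0.1126) = -0.1701.
Step k = 3:
  phi_33 = [rho(3) - phi_21 rho(2) - phi_22 rho(1)] / [1 - phi_21 rho(1) - phi_22 rho(2)]
    numerator   = 0.4184 - (-0.1701)(-0.4915) - (-0.510653)(-0.1126) = 0.27729652
    denominator = 1 - (-0.1701)(-0.1126) - (-0.510653)(-0.4915) = 0.72986074
  phi_33 = 0.27729652 / 0.72986074 = 0.3799.
Therefore phi_{33} = 0.3799.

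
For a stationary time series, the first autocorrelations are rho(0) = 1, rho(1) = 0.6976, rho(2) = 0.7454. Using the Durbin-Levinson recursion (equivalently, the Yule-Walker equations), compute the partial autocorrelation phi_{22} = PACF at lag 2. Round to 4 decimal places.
\phi_{22} = 0.5040

The PACF at lag k is phi_{kk}, the last component of the solution
to the Yule-Walker system G_k phi = r_k where
  (G_k)_{ij} = rho(|i - j|), (r_k)_i = rho(i), i,j = 1..k.
Equivalently, Durbin-Levinson gives phi_{kk} iteratively:
  phi_{11} = rho(1)
  phi_{kk} = [rho(k) - sum_{j=1..k-1} phi_{k-1,j} rho(k-j)]
            / [1 - sum_{j=1..k-1} phi_{k-1,j} rho(j)],
  phi_{k,j} = phi_{k-1,j} - phi_{kk} phi_{k-1,k-j},  j = 1..k-1.
Step k = 1:
  phi_11 = rho(1) = 0.6976.
Step k = 2:
  phi_22 = [rho(2) - phi_11 rho(1)] / [1 - phi_11 rho(1)] = [0.7454 - (0.6976)(0.6976)] / [1 - (0.6976)(0.6976)]
         = 0.25875424 / 0.51335424 = 0.504.
Therefore phi_{22} = 0.5040.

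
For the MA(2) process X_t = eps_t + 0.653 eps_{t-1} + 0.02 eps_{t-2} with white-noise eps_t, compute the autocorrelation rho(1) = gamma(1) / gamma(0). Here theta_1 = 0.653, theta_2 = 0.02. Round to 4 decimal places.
\rho(1) = 0.4668

For an MA(q) process with theta_0 = 1, the autocovariance is
  gamma(k) = sigma^2 * sum_{i=0..q-k} theta_i * theta_{i+k},
and rho(k) = gamma(k) / gamma(0). Sigma^2 cancels.
  numerator   = (1)*(0.653) + (0.653)*(0.02) = 0.66606.
  denominator = (1)^2 + (0.653)^2 + (0.02)^2 = 1.426809.
  rho(1) = 0.66606 / 1.426809 = 0.4668.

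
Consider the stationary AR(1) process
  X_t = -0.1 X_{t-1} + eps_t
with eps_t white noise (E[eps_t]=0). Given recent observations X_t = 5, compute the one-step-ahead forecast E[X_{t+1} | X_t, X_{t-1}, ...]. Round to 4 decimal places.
E[X_{t+1} \mid \mathcal F_t] = -0.5000

For an AR(p) model X_t = c + sum_i phi_i X_{t-i} + eps_t, the
one-step-ahead conditional mean is
  E[X_{t+1} | X_t, ...] = c + sum_i phi_i X_{t+1-i}.
Substitute known values:
  E[X_{t+1} | ...] = (-0.1) * (5)
                   = -0.5000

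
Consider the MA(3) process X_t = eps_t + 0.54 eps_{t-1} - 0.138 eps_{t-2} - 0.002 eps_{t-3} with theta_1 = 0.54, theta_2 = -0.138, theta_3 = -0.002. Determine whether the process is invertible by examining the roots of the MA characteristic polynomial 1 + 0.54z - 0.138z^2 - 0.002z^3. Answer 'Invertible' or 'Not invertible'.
\text{Invertible}

The MA(q) characteristic polynomial is P(z) = 1 + 0.54z - 0.138z^2 - 0.002z^3.
Invertibility requires all roots to lie outside the unit circle, i.e. |z| > 1 for every root.
Degree 3: look for a simple real root z0 first, then factor out (1 - z/z0) and solve the remaining quadratic.
Testing z0 = 5: P(5) = 1 + (0.54)(5) + (-0.138)(5)^2 + (-0.002)(5)^3
  = 1 + (2.7) + (-3.45) + (-0.25) = 0.  So z_0 = 5 is a root, |z_0| = 5.
Divide out the factor (1 - 0.2 z) = (1 - z/z0) (since 1/z0 = 0.2):
  P(z) = (1 - 0.2 z)(1 + (0.74) z + (0.01) z^2)
  [check: z-coef 0.74 - (0.2) = 0.54; z^2-coef 0.01 - (0.2)(0.74) = -0.138; z^3-coef -(0.2)(0.01) = -0.002.]
Remaining roots from the quadratic factor 1 + (0.74) z + (0.01) z^2:
  Set 1 + (0.74) z + (0.01) z^2 = 0, i.e. a z^2 + b z + c = 0 with a = 0.01, b = 0.74, c = 1.
  Discriminant D = b^2 - 4ac = (0.74)^2 - 4*(0.01)*1 = 0.5476 - (0.04) = 0.5076.
  D >= 0, so the roots are real: z = (-b +/- sqrt(D)) / (2a) = (-0.74 +/- 0.712461) / (0.02).
    z_1 = (-0.74 + 0.712461) / (0.02) = -1.377,   |z_1| = 1.377.
    z_2 = (-0.74 - 0.712461) / (0.02) = -72.623,   |z_2| = 72.623.
Moduli of all roots: 5.0000, 1.3770, 72.6230.
All moduli strictly greater than 1? Yes.
Verdict: Invertible.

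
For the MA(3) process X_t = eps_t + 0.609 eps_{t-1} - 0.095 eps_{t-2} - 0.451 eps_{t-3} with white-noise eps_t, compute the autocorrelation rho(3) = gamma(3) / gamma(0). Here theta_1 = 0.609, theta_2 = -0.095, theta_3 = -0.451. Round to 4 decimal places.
\rho(3) = -0.2848

For an MA(q) process with theta_0 = 1, the autocovariance is
  gamma(k) = sigma^2 * sum_{i=0..q-k} theta_i * theta_{i+k},
and rho(k) = gamma(k) / gamma(0). Sigma^2 cancels.
  numerator   = (1)*(-0.451) = -0.451.
  denominator = (1)^2 + (0.609)^2 + (-0.095)^2 + (-0.451)^2 = 1.583307.
  rho(3) = -0.451 / 1.583307 = -0.2848.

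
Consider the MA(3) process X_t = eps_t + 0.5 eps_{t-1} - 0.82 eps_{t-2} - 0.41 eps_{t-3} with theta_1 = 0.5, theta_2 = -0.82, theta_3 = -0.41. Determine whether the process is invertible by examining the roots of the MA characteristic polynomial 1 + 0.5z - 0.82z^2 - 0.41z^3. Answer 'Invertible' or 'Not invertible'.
\text{Invertible}

The MA(q) characteristic polynomial is P(z) = 1 + 0.5z - 0.82z^2 - 0.41z^3.
Invertibility requires all roots to lie outside the unit circle, i.e. |z| > 1 for every root.
Degree 3: look for a simple real root z0 first, then factor out (1 - z/z0) and solve the remaining quadratic.
Testing z0 = -2: P(-2) = 1 + (0.5)(-2) + (-0.82)(-2)^2 + (-0.41)(-2)^3
  = 1 + (-1) + (-3.28) + (3.28) = 0.  So z_0 = -2 is a root, |z_0| = 2.
Divide out the factor (1 + 0.5 z) = (1 - z/z0) (since 1/z0 = -0.5):
  P(z) = (1 + 0.5 z)(1 + (0) z + (-0.82) z^2)
  [check: z-coef 0 - (-0.5) = 0.5; z^2-coef -0.82 - (-0.5)(0) = -0.82; z^3-coef -(-0.5)(-0.82) = -0.41.]
Remaining roots from the quadratic factor 1 + (0) z + (-0.82) z^2:
  Set 1 + (0) z + (-0.82) z^2 = 0, i.e. a z^2 + b z + c = 0 with a = -0.82, b = 0, c = 1.
  Discriminant D = b^2 - 4ac = (0)^2 - 4*(-0.82)*1 = 0 - (-3.28) = 3.28.
  D >= 0, so the roots are real: z = (-b +/- sqrt(D)) / (2a) = (0 +/- 1.811077) / (-1.64).
    z_1 = (0 + 1.811077) / (-1.64) = -1.1043,   |z_1| = 1.1043.
    z_2 = (0 - 1.811077) / (-1.64) = 1.1043,   |z_2| = 1.1043.
Moduli of all roots: 2.0000, 1.1043, 1.1043.
All moduli strictly greater than 1? Yes.
Verdict: Invertible.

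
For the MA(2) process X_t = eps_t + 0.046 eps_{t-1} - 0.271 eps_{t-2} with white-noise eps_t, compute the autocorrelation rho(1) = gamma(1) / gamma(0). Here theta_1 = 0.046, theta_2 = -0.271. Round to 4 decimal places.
\rho(1) = 0.0312

For an MA(q) process with theta_0 = 1, the autocovariance is
  gamma(k) = sigma^2 * sum_{i=0..q-k} theta_i * theta_{i+k},
and rho(k) = gamma(k) / gamma(0). Sigma^2 cancels.
  numerator   = (1)*(0.046) + (0.046)*(-0.271) = 0.033534.
  denominator = (1)^2 + (0.046)^2 + (-0.271)^2 = 1.075557.
  rho(1) = 0.033534 / 1.075557 = 0.0312.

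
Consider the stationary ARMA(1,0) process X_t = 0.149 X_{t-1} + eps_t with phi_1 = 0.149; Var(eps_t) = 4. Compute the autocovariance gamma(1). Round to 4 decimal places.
\gamma(1) = 0.6095

Multiply the model equation by X_{t-k} and take expectations. With theta_0 = psi_0 = 1 and psi_j the MA(infinity) weights, this gives
  gamma(k) - sum_i phi_i gamma(k-i) = c_k,
  c_k = sigma^2 * sum_{j=k..q} theta_j psi_{j-k}   (c_k = 0 for k > q),
using gamma(-m) = gamma(m).
Pure AR (q = 0): c_0 = sigma^2 = 4, c_k = 0 for k >= 1.
Equations for k = 0 and k = 1 (AR order 1):
  gamma(0) = phi_1 gamma(1) + c_0
  gamma(1) = phi_1 gamma(0) + c_1
Substituting the second into the first: gamma(0) (1 - phi_1^2) = c_0 + phi_1 c_1, so
  gamma(0) = c_0 / (1 - phi_1^2) = 4 / (1 - (0.149)^2) = 4 / 0.977799 = 4.09082.
  gamma(1) = phi_1 gamma(0) = (0.149)(4.09082) = 0.609532.
Therefore gamma(1) = 0.6095 (to 4 decimal places).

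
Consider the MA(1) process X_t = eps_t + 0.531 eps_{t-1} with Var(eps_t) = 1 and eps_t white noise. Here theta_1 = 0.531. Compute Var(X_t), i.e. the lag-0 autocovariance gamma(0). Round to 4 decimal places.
\gamma(0) = 1.2820

For an MA(q) process X_t = eps_t + sum_i theta_i eps_{t-i} with
Var(eps_t) = sigma^2, the variance is
  gamma(0) = sigma^2 * (1 + sum_i theta_i^2).
  sum_i theta_i^2 = (0.531)^2 = 0.281961.
  gamma(0) = 1 * (1 + 0.281961) = 1 * 1.281961 = 1.281961, which rounds to 1.2820.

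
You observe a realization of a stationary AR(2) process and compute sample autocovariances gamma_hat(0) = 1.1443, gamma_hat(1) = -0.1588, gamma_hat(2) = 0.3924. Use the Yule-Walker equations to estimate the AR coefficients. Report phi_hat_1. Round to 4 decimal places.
\hat\phi_{1} = -0.0930

The Yule-Walker equations for an AR(p) process read, in matrix form,
  Gamma_p phi = r_p,   with   (Gamma_p)_{ij} = gamma(|i - j|),
                       (r_p)_i = gamma(i),   i,j = 1..p.
Substitute the sample gammas (Toeplitz matrix and right-hand side of size 2):
  Gamma_p = [[1.1443, -0.1588], [-0.1588, 1.1443]]
  r_p     = [-0.1588, 0.3924]
Written out:
  1.1443 phi_1 - 0.1588 phi_2 = -0.1588
  -0.1588 phi_1 + 1.1443 phi_2 = 0.3924
Solve by Cramer's rule:
  det = gamma(0)^2 - gamma(1)^2 = (1.1443)^2 - (-0.1588)^2 = 1.30942249 - 0.02521744 = 1.28420505
  phi_hat_1 = [gamma(1) gamma(0) - gamma(1) gamma(2)] / det = [(-0.1588)(1.1443) - (-0.1588)(0.3924)] / 1.28420505 = -0.11940172 / 1.28420505 = -0.093
  phi_hat_2 = [gamma(0) gamma(2) - gamma(1)^2] / det = [(1.1443)(0.3924) - (-0.1588)^2] / 1.28420505 = 0.42380588 / 1.28420505 = 0.33
So phi_hat = [-0.0930, 0.3300].
Therefore phi_hat_1 = -0.0930.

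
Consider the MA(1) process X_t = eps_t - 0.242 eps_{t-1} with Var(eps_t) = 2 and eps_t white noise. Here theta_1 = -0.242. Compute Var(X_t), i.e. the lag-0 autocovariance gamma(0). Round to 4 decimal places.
\gamma(0) = 2.1171

For an MA(q) process X_t = eps_t + sum_i theta_i eps_{t-i} with
Var(eps_t) = sigma^2, the variance is
  gamma(0) = sigma^2 * (1 + sum_i theta_i^2).
  sum_i theta_i^2 = (-0.242)^2 = 0.058564.
  gamma(0) = 2 * (1 + 0.058564) = 2 * 1.058564 = 2.117128, which rounds to 2.1171.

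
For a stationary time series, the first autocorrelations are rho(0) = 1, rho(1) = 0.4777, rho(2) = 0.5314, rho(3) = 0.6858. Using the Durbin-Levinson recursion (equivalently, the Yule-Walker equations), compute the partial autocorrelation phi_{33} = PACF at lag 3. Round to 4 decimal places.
\phi_{33} = 0.5271

The PACF at lag k is phi_{kk}, the last component of the solution
to the Yule-Walker system G_k phi = r_k where
  (G_k)_{ij} = rho(|i - j|), (r_k)_i = rho(i), i,j = 1..k.
Equivalently, Durbin-Levinson gives phi_{kk} iteratively:
  phi_{11} = rho(1)
  phi_{kk} = [rho(k) - sum_{j=1..k-1} phi_{k-1,j} rho(k-j)]
            / [1 - sum_{j=1..k-1} phi_{k-1,j} rho(j)],
  phi_{k,j} = phi_{k-1,j} - phi_{kk} phi_{k-1,k-j},  j = 1..k-1.
Step k = 1:
  phi_11 = rho(1) = 0.4777.
Step k = 2:
  phi_22 = [rho(2) - phi_11 rho(1)] / [1 - phi_11 rho(1)] = [0.5314 - (0.4777)(0.4777)] / [1 - (0.4777)(0.4777)]
         = 0.30320271 / 0.77180271 = 0.39285.
  Update: phi_21 = phi_11 - phi_22 phi_11 = 0.4777 - (0.39285)(0.4777) = 0.290036.
Step k = 3:
  phi_33 = [rho(3) - phi_21 rho(2) - phi_22 rho(1)] / [1 - phi_21 rho(1) - phi_22 rho(2)]
    numerator   = 0.6858 - (0.290036)(0.5314) - (0.39285)(0.4777) = 0.34401066
    denominator = 1 - (0.290036)(0.4777) - (0.39285)(0.5314) = 0.65268952
  phi_33 = 0.34401066 / 0.65268952 = 0.5271.
Therefore phi_{33} = 0.5271.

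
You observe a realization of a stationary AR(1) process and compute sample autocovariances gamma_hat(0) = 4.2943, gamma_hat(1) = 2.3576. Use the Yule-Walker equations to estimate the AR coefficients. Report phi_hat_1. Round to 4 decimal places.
\hat\phi_{1} = 0.5490

The Yule-Walker equations for an AR(p) process read, in matrix form,
  Gamma_p phi = r_p,   with   (Gamma_p)_{ij} = gamma(|i - j|),
                       (r_p)_i = gamma(i),   i,j = 1..p.
Substitute the sample gammas (Toeplitz matrix and right-hand side of size 1):
  Gamma_p = [[4.2943]]
  r_p     = [2.3576]
With p = 1 this is the single equation gamma(0) phi_1 = gamma(1):
  phi_hat_1 = gamma(1) / gamma(0) = 2.3576 / 4.2943 = 0.5490.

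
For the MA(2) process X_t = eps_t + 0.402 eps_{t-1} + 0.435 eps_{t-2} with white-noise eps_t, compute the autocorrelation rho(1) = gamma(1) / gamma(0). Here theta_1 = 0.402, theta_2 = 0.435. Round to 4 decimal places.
\rho(1) = 0.4270

For an MA(q) process with theta_0 = 1, the autocovariance is
  gamma(k) = sigma^2 * sum_{i=0..q-k} theta_i * theta_{i+k},
and rho(k) = gamma(k) / gamma(0). Sigma^2 cancels.
  numerator   = (1)*(0.402) + (0.402)*(0.435) = 0.57687.
  denominator = (1)^2 + (0.402)^2 + (0.435)^2 = 1.350829.
  rho(1) = 0.57687 / 1.350829 = 0.4270.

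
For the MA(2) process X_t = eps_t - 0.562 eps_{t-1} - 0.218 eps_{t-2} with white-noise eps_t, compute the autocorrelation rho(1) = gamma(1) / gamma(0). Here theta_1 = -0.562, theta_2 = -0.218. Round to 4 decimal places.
\rho(1) = -0.3224

For an MA(q) process with theta_0 = 1, the autocovariance is
  gamma(k) = sigma^2 * sum_{i=0..q-k} theta_i * theta_{i+k},
and rho(k) = gamma(k) / gamma(0). Sigma^2 cancels.
  numerator   = (1)*(-0.562) + (-0.562)*(-0.218) = -0.439484.
  denominator = (1)^2 + (-0.562)^2 + (-0.218)^2 = 1.363368.
  rho(1) = -0.439484 / 1.363368 = -0.3224.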